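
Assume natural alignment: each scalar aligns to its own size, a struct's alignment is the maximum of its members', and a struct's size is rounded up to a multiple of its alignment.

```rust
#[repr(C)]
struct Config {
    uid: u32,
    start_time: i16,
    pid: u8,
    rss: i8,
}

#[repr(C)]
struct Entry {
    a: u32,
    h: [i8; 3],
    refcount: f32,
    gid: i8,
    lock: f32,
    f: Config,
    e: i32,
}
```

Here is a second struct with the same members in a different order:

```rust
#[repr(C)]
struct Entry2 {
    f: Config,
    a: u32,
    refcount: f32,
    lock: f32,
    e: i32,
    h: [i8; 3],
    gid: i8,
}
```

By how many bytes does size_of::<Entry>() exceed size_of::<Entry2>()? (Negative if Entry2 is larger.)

4

Config: 0..4  uid  (4B, 4-aligned); 4..6  start_time  (2B, 2-aligned); 6..7  pid  (1B, 1-aligned); 7..8  rss  (1B, 1-aligned); sizeof = 8, alignof = 4
0..4  a  (4B, 4-aligned)
4..7  h  (3B, 1-aligned)
7..8  -- padding (1B)
8..12  refcount  (4B, 4-aligned)
12..13  gid  (1B, 1-aligned)
13..16  -- padding (3B)
16..20  lock  (4B, 4-aligned)
20..28  f  (8B, 4-aligned)
28..32  e  (4B, 4-aligned)
sizeof = 32, alignof = 4
— Entry2 —
0..8  f  (8B, 4-aligned)
8..12  a  (4B, 4-aligned)
12..16  refcount  (4B, 4-aligned)
16..20  lock  (4B, 4-aligned)
20..24  e  (4B, 4-aligned)
24..27  h  (3B, 1-aligned)
27..28  gid  (1B, 1-aligned)
sizeof = 28, alignof = 4
32 − 28 = 4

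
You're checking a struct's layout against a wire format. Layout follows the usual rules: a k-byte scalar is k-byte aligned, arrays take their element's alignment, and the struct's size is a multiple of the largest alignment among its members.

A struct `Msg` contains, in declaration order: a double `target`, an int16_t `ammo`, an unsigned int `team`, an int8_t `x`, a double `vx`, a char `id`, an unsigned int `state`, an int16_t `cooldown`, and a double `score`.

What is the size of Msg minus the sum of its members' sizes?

18

target at 0 (size 8, align 8) → ends 8
ammo at 8 (size 2, align 2) → ends 10
pad 2 to align 4 for team
team at 12 (size 4, align 4) → ends 16
x at 16 (size 1, align 1) → ends 17
pad 7 to align 8 for vx
vx at 24 (size 8, align 8) → ends 32
id at 32 (size 1, align 1) → ends 33
pad 3 to align 4 for state
state at 36 (size 4, align 4) → ends 40
cooldown at 40 (size 2, align 2) → ends 42
pad 6 to align 8 for score
score at 48 (size 8, align 8) → ends 56
total 56 bytes, alignment 8
data bytes 38, size 56 → padding 18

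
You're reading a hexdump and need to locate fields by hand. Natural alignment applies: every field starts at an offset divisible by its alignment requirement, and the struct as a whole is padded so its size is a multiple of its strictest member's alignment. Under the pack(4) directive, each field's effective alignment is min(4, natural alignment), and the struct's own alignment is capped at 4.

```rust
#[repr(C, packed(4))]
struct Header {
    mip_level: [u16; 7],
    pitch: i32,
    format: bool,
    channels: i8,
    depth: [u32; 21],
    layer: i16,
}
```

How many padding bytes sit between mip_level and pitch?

@0: mip_level [14B, align 2] → 14
+2 pad (align 4)
@16: pitch [4B, align 4] → 20

2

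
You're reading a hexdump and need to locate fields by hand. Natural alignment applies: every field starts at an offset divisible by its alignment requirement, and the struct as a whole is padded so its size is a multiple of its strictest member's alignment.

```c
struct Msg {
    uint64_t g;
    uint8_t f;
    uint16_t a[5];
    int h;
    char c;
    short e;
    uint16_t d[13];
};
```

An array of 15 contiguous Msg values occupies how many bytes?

g at 0 (size 8, align 8) → ends 8
f at 8 (size 1, align 1) → ends 9
pad 1 to align 2 for a
a at 10 (size 10, align 2) → ends 20
h at 20 (size 4, align 4) → ends 24
c at 24 (size 1, align 1) → ends 25
pad 1 to align 2 for e
e at 26 (size 2, align 2) → ends 28
d at 28 (size 26, align 2) → ends 54
tail pad 2 to reach multiple of 8
total 56 bytes, alignment 8
array of 15: 15 × 56 = 840

840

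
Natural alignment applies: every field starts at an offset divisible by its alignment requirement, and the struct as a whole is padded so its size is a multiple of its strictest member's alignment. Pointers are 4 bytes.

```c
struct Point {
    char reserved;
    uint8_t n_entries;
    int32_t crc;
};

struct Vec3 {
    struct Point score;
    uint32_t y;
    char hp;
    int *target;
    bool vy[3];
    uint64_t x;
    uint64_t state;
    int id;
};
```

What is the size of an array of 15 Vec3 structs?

720

Point: @0: reserved [1B, align 1] → 1; @1: n_entries [1B, align 1] → 2; +2 pad (align 4); @4: crc [4B, align 4] → 8; size 8, align 4
@0: score [8B, align 4] → 8
@8: y [4B, align 4] → 12
@12: hp [1B, align 1] → 13
+3 pad (align 4)
@16: target [4B, align 4] → 20
@20: vy [3B, align 1] → 23
+1 pad (align 8)
@24: x [8B, align 8] → 32
@32: state [8B, align 8] → 40
@40: id [4B, align 4] → 44
+4 tail pad (align 8)
size 48, align 8
array of 15: 15 × 48 = 720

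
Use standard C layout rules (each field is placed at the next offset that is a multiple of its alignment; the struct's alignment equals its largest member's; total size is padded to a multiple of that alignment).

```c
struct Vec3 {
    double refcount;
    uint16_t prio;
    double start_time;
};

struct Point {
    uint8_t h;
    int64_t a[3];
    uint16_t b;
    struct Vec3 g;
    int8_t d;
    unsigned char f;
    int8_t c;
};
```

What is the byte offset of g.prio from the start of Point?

48

Vec3: refcount at 0 (size 8, align 8) → ends 8; prio at 8 (size 2, align 2) → ends 10; pad 6 to align 8 for start_time; start_time at 16 (size 8, align 8) → ends 24; total 24 bytes, alignment 8
h at 0 (size 1, align 1) → ends 1
pad 7 to align 8 for a
a at 8 (size 24, align 8) → ends 32
b at 32 (size 2, align 2) → ends 34
pad 6 to align 8 for g
g at 40 (size 24, align 8) → ends 64
within Vec3: prio at 8
40 + 8 = 48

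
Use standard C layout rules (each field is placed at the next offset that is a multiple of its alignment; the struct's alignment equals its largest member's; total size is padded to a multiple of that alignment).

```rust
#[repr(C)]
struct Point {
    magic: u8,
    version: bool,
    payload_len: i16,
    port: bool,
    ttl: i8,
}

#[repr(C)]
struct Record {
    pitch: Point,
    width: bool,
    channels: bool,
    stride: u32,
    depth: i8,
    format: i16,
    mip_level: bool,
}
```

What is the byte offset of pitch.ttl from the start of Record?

Point: 0..1  magic  (1B, 1-aligned); 1..2  version  (1B, 1-aligned); 2..4  payload_len  (2B, 2-aligned); 4..5  port  (1B, 1-aligned); 5..6  ttl  (1B, 1-aligned); sizeof = 6, alignof = 2
0..6  pitch  (6B, 2-aligned)
within Point: ttl at 5
0 + 5 = 5

5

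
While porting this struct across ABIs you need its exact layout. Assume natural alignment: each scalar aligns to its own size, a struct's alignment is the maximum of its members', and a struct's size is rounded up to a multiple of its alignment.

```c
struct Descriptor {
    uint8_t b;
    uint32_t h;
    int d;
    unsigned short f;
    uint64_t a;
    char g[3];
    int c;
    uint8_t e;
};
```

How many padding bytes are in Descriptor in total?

13

0..1  b  (1B, 1-aligned)
1..4  -- padding (3B)
4..8  h  (4B, 4-aligned)
8..12  d  (4B, 4-aligned)
12..14  f  (2B, 2-aligned)
14..16  -- padding (2B)
16..24  a  (8B, 8-aligned)
24..27  g  (3B, 1-aligned)
27..28  -- padding (1B)
28..32  c  (4B, 4-aligned)
32..33  e  (1B, 1-aligned)
33..40  -- tail padding (7B)
sizeof = 40, alignof = 8
data bytes 27, size 40 → padding 13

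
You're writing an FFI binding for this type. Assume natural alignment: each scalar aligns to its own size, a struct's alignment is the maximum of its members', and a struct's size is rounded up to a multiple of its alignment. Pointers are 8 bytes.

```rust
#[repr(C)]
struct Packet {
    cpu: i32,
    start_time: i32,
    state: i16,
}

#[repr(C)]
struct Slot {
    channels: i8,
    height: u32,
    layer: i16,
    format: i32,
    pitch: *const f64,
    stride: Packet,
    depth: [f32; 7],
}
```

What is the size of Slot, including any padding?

Packet: @0: cpu [4B, align 4] → 4; @4: start_time [4B, align 4] → 8; @8: state [2B, align 2] → 10; +2 tail pad (align 4); size 12, align 4
@0: channels [1B, align 1] → 1
+3 pad (align 4)
@4: height [4B, align 4] → 8
@8: layer [2B, align 2] → 10
+2 pad (align 4)
@12: format [4B, align 4] → 16
@16: pitch [8B, align 8] → 24
@24: stride [12B, align 4] → 36
@36: depth [28B, align 4] → 64
size 64, align 8

64 bytes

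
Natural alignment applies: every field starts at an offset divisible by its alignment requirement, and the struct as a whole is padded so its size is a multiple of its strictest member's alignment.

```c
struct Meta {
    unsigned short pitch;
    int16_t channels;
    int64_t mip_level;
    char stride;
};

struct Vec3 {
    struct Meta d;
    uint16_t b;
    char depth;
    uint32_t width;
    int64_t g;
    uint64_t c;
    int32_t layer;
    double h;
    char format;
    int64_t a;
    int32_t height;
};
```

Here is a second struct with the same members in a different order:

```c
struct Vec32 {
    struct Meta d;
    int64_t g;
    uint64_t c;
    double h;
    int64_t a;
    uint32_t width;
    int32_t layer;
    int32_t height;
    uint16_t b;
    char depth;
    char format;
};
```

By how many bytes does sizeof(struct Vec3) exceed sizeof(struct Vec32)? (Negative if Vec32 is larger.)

Meta: 0..2  pitch  (2B, 2-aligned); 2..4  channels  (2B, 2-aligned); 4..8  -- padding (4B); 8..16  mip_level  (8B, 8-aligned); 16..17  stride  (1B, 1-aligned); 17..24  -- tail padding (7B); sizeof = 24, alignof = 8
0..24  d  (24B, 8-aligned)
24..26  b  (2B, 2-aligned)
26..27  depth  (1B, 1-aligned)
27..28  -- padding (1B)
28..32  width  (4B, 4-aligned)
32..40  g  (8B, 8-aligned)
40..48  c  (8B, 8-aligned)
48..52  layer  (4B, 4-aligned)
52..56  -- padding (4B)
56..64  h  (8B, 8-aligned)
64..65  format  (1B, 1-aligned)
65..72  -- padding (7B)
72..80  a  (8B, 8-aligned)
80..84  height  (4B, 4-aligned)
84..88  -- tail padding (4B)
sizeof = 88, alignof = 8
— Vec32 —
0..24  d  (24B, 8-aligned)
24..32  g  (8B, 8-aligned)
32..40  c  (8B, 8-aligned)
40..48  h  (8B, 8-aligned)
48..56  a  (8B, 8-aligned)
56..60  width  (4B, 4-aligned)
60..64  layer  (4B, 4-aligned)
64..68  height  (4B, 4-aligned)
68..70  b  (2B, 2-aligned)
70..71  depth  (1B, 1-aligned)
71..72  format  (1B, 1-aligned)
sizeof = 72, alignof = 8
88 − 72 = 16

16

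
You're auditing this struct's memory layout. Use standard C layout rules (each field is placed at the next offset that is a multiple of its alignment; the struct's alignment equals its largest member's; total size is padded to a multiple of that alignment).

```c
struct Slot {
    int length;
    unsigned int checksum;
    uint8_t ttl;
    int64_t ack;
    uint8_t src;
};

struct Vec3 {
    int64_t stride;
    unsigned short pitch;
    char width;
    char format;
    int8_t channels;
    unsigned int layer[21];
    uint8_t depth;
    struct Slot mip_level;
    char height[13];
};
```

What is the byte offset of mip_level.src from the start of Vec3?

128

Slot: length at 0 (size 4, align 4) → ends 4; checksum at 4 (size 4, align 4) → ends 8; ttl at 8 (size 1, align 1) → ends 9; pad 7 to align 8 for ack; ack at 16 (size 8, align 8) → ends 24; src at 24 (size 1, align 1) → ends 25; tail pad 7 to reach multiple of 8; total 32 bytes, alignment 8
stride at 0 (size 8, align 8) → ends 8
pitch at 8 (size 2, align 2) → ends 10
width at 10 (size 1, align 1) → ends 11
format at 11 (size 1, align 1) → ends 12
channels at 12 (size 1, align 1) → ends 13
pad 3 to align 4 for layer
layer at 16 (size 84, align 4) → ends 100
depth at 100 (size 1, align 1) → ends 101
pad 3 to align 8 for mip_level
mip_level at 104 (size 32, align 8) → ends 136
within Slot: src at 24
104 + 24 = 128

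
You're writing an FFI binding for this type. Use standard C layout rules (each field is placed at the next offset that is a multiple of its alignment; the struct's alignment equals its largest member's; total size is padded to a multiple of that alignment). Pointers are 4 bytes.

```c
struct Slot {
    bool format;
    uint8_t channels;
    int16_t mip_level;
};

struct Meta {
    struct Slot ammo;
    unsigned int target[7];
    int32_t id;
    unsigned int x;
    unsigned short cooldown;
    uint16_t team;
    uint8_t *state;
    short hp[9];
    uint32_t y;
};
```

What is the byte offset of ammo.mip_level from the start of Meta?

2

Slot: format at 0 (size 1, align 1) → ends 1; channels at 1 (size 1, align 1) → ends 2; mip_level at 2 (size 2, align 2) → ends 4; total 4 bytes, alignment 2
ammo at 0 (size 4, align 2) → ends 4
within Slot: mip_level at 2
0 + 2 = 2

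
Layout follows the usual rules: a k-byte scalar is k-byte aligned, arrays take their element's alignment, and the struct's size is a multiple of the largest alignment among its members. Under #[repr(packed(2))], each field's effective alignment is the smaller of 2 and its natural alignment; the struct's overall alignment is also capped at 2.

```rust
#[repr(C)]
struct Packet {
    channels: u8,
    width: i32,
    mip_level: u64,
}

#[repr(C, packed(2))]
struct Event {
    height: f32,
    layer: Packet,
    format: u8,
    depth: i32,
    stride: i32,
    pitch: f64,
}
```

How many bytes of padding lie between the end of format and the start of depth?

1

Packet: @0: channels [1B, align 1] → 1; +3 pad (align 4); @4: width [4B, align 4] → 8; @8: mip_level [8B, align 8] → 16; size 16, align 8
@0: height [4B, align 2] → 4
@4: layer [16B, align 2] → 20
@20: format [1B, align 1] → 21
+1 pad (align 2)
@22: depth [4B, align 2] → 26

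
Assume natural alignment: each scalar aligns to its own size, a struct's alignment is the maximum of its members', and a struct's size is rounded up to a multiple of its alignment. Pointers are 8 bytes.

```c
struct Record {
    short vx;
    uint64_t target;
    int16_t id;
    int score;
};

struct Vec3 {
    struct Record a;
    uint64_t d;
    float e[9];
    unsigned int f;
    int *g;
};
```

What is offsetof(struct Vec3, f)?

Record: 0..2  vx  (2B, 2-aligned); 2..8  -- padding (6B); 8..16  target  (8B, 8-aligned); 16..18  id  (2B, 2-aligned); 18..20  -- padding (2B); 20..24  score  (4B, 4-aligned); sizeof = 24, alignof = 8
0..24  a  (24B, 8-aligned)
24..32  d  (8B, 8-aligned)
32..68  e  (36B, 4-aligned)
68..72  f  (4B, 4-aligned)

68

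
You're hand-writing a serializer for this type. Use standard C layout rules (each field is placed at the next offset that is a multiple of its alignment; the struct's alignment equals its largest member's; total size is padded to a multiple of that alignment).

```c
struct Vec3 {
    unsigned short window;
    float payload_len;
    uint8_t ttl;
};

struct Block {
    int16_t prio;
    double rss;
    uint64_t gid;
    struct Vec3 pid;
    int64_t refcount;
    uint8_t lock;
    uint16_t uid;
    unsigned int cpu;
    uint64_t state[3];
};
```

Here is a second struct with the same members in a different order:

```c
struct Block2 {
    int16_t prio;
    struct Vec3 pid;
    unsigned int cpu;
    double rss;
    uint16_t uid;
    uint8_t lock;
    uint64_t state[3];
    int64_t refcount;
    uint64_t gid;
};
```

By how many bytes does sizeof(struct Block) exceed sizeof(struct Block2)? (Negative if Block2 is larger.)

0

Vec3: @0: window [2B, align 2] → 2; +2 pad (align 4); @4: payload_len [4B, align 4] → 8; @8: ttl [1B, align 1] → 9; +3 tail pad (align 4); size 12, align 4
@0: prio [2B, align 2] → 2
+6 pad (align 8)
@8: rss [8B, align 8] → 16
@16: gid [8B, align 8] → 24
@24: pid [12B, align 4] → 36
+4 pad (align 8)
@40: refcount [8B, align 8] → 48
@48: lock [1B, align 1] → 49
+1 pad (align 2)
@50: uid [2B, align 2] → 52
@52: cpu [4B, align 4] → 56
@56: state [24B, align 8] → 80
size 80, align 8
— Block2 —
@0: prio [2B, align 2] → 2
+2 pad (align 4)
@4: pid [12B, align 4] → 16
@16: cpu [4B, align 4] → 20
+4 pad (align 8)
@24: rss [8B, align 8] → 32
@32: uid [2B, align 2] → 34
@34: lock [1B, align 1] → 35
+5 pad (align 8)
@40: state [24B, align 8] → 64
@64: refcount [8B, align 8] → 72
@72: gid [8B, align 8] → 80
size 80, align 8
80 − 80 = 0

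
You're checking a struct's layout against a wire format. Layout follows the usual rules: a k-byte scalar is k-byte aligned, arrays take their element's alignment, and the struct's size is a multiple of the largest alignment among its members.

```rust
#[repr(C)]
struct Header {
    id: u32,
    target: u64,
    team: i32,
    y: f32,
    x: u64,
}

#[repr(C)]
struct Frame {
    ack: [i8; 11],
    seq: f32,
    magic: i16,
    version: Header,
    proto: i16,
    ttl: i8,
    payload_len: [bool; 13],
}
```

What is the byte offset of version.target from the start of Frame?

Header: 0..4  id  (4B, 4-aligned); 4..8  -- padding (4B); 8..16  target  (8B, 8-aligned); 16..20  team  (4B, 4-aligned); 20..24  y  (4B, 4-aligned); 24..32  x  (8B, 8-aligned); sizeof = 32, alignof = 8
0..11  ack  (11B, 1-aligned)
11..12  -- padding (1B)
12..16  seq  (4B, 4-aligned)
16..18  magic  (2B, 2-aligned)
18..24  -- padding (6B)
24..56  version  (32B, 8-aligned)
within Header: target at 8
24 + 8 = 32

32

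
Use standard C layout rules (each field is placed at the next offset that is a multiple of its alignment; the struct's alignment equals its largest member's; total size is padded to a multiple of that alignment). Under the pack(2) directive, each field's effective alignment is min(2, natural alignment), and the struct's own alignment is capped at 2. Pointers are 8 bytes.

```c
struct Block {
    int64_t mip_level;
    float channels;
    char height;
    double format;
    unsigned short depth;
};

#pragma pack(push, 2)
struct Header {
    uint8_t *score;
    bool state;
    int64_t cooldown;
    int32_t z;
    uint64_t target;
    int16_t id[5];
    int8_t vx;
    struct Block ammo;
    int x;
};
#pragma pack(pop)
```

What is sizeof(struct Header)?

Block: mip_level at 0 (size 8, align 8) → ends 8; channels at 8 (size 4, align 4) → ends 12; height at 12 (size 1, align 1) → ends 13; pad 3 to align 8 for format; format at 16 (size 8, align 8) → ends 24; depth at 24 (size 2, align 2) → ends 26; tail pad 6 to reach multiple of 8; total 32 bytes, alignment 8
score at 0 (size 8, align 2) → ends 8
state at 8 (size 1, align 1) → ends 9
pad 1 to align 2 for cooldown
cooldown at 10 (size 8, align 2) → ends 18
z at 18 (size 4, align 2) → ends 22
target at 22 (size 8, align 2) → ends 30
id at 30 (size 10, align 2) → ends 40
vx at 40 (size 1, align 1) → ends 41
pad 1 to align 2 for ammo
ammo at 42 (size 32, align 2) → ends 74
x at 74 (size 4, align 2) → ends 78
total 78 bytes, alignment 2

78 bytes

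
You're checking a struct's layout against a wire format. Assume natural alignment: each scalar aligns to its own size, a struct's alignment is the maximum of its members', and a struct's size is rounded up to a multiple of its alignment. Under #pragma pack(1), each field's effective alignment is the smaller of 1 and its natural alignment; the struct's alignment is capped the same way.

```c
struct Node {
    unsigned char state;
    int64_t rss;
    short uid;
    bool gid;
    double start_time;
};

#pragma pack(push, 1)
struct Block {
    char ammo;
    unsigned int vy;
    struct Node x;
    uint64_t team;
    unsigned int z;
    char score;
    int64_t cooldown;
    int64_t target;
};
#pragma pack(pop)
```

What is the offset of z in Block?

45

Node: state at 0 (size 1, align 1) → ends 1; pad 7 to align 8 for rss; rss at 8 (size 8, align 8) → ends 16; uid at 16 (size 2, align 2) → ends 18; gid at 18 (size 1, align 1) → ends 19; pad 5 to align 8 for start_time; start_time at 24 (size 8, align 8) → ends 32; total 32 bytes, alignment 8
ammo at 0 (size 1, align 1) → ends 1
vy at 1 (size 4, align 1) → ends 5
x at 5 (size 32, align 1) → ends 37
team at 37 (size 8, align 1) → ends 45
z at 45 (size 4, align 1) → ends 49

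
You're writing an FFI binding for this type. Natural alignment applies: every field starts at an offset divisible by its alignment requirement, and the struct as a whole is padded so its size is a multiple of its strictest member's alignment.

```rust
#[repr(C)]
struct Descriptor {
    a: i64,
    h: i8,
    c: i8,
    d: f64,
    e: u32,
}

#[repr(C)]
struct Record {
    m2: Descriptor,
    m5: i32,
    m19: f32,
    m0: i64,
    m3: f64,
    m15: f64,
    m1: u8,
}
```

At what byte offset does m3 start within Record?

Descriptor: @0: a [8B, align 8] → 8; @8: h [1B, align 1] → 9; @9: c [1B, align 1] → 10; +6 pad (align 8); @16: d [8B, align 8] → 24; @24: e [4B, align 4] → 28; +4 tail pad (align 8); size 32, align 8
@0: m2 [32B, align 8] → 32
@32: m5 [4B, align 4] → 36
@36: m19 [4B, align 4] → 40
@40: m0 [8B, align 8] → 48
@48: m3 [8B, align 8] → 56

48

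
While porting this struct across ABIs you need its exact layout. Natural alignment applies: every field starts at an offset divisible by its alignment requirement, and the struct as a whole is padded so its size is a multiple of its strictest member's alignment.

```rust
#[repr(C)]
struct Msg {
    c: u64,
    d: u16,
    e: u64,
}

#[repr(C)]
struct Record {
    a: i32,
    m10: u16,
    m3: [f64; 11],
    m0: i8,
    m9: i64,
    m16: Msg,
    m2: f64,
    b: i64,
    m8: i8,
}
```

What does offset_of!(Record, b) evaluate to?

Msg: 0..8  c  (8B, 8-aligned); 8..10  d  (2B, 2-aligned); 10..16  -- padding (6B); 16..24  e  (8B, 8-aligned); sizeof = 24, alignof = 8
0..4  a  (4B, 4-aligned)
4..6  m10  (2B, 2-aligned)
6..8  -- padding (2B)
8..96  m3  (88B, 8-aligned)
96..97  m0  (1B, 1-aligned)
97..104  -- padding (7B)
104..112  m9  (8B, 8-aligned)
112..136  m16  (24B, 8-aligned)
136..144  m2  (8B, 8-aligned)
144..152  b  (8B, 8-aligned)

144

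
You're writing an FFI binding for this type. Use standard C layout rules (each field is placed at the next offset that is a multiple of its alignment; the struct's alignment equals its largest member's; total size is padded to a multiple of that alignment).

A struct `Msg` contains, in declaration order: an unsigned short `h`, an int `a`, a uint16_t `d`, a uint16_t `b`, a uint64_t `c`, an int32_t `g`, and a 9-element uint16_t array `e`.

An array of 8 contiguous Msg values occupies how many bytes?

h at 0 (size 2, align 2) → ends 2
pad 2 to align 4 for a
a at 4 (size 4, align 4) → ends 8
d at 8 (size 2, align 2) → ends 10
b at 10 (size 2, align 2) → ends 12
pad 4 to align 8 for c
c at 16 (size 8, align 8) → ends 24
g at 24 (size 4, align 4) → ends 28
e at 28 (size 18, align 2) → ends 46
tail pad 2 to reach multiple of 8
total 48 bytes, alignment 8
array of 8: 8 × 48 = 384

384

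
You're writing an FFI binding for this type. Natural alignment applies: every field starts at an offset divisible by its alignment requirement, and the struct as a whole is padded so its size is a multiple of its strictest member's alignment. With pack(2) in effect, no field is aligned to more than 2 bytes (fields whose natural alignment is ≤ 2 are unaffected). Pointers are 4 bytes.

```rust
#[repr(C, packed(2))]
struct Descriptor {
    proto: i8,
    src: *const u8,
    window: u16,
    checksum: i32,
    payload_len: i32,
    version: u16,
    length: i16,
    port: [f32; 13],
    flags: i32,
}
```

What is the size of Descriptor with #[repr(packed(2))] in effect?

proto at 0 (size 1, align 1) → ends 1
pad 1 to align 2 for src
src at 2 (size 4, align 2) → ends 6
window at 6 (size 2, align 2) → ends 8
checksum at 8 (size 4, align 2) → ends 12
payload_len at 12 (size 4, align 2) → ends 16
version at 16 (size 2, align 2) → ends 18
length at 18 (size 2, align 2) → ends 20
port at 20 (size 52, align 2) → ends 72
flags at 72 (size 4, align 2) → ends 76
total 76 bytes, alignment 2

76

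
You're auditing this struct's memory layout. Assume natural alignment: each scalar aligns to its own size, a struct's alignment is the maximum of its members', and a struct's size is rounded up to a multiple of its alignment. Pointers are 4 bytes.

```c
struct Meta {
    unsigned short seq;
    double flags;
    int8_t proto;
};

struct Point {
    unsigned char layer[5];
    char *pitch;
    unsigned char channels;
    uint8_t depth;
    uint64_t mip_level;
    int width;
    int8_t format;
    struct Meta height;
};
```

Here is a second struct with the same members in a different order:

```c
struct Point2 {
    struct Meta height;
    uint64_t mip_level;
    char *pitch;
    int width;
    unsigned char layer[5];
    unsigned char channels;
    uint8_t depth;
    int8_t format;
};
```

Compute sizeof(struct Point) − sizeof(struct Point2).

Meta: 0..2  seq  (2B, 2-aligned); 2..8  -- padding (6B); 8..16  flags  (8B, 8-aligned); 16..17  proto  (1B, 1-aligned); 17..24  -- tail padding (7B); sizeof = 24, alignof = 8
0..5  layer  (5B, 1-aligned)
5..8  -- padding (3B)
8..12  pitch  (4B, 4-aligned)
12..13  channels  (1B, 1-aligned)
13..14  depth  (1B, 1-aligned)
14..16  -- padding (2B)
16..24  mip_level  (8B, 8-aligned)
24..28  width  (4B, 4-aligned)
28..29  format  (1B, 1-aligned)
29..32  -- padding (3B)
32..56  height  (24B, 8-aligned)
sizeof = 56, alignof = 8
— Point2 —
0..24  height  (24B, 8-aligned)
24..32  mip_level  (8B, 8-aligned)
32..36  pitch  (4B, 4-aligned)
36..40  width  (4B, 4-aligned)
40..45  layer  (5B, 1-aligned)
45..46  channels  (1B, 1-aligned)
46..47  depth  (1B, 1-aligned)
47..48  format  (1B, 1-aligned)
sizeof = 48, alignof = 8
56 − 48 = 8

8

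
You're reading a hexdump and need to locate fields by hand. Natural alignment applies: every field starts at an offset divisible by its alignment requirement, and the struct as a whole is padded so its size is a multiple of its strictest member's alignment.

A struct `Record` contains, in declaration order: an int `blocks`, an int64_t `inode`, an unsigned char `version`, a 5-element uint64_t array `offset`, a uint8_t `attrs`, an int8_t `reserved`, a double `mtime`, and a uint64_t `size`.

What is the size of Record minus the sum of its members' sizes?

17

@0: blocks [4B, align 4] → 4
+4 pad (align 8)
@8: inode [8B, align 8] → 16
@16: version [1B, align 1] → 17
+7 pad (align 8)
@24: offset [40B, align 8] → 64
@64: attrs [1B, align 1] → 65
@65: reserved [1B, align 1] → 66
+6 pad (align 8)
@72: mtime [8B, align 8] → 80
@80: size [8B, align 8] → 88
size 88, align 8
data bytes 71, size 88 → padding 17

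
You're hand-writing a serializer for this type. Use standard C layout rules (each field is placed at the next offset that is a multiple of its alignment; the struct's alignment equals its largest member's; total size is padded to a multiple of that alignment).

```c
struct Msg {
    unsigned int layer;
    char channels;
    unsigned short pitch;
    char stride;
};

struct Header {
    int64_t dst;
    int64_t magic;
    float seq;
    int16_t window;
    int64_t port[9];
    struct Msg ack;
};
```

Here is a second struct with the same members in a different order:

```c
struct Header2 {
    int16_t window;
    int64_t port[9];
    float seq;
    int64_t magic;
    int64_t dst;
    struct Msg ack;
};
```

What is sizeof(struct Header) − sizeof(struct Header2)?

Msg: 0..4  layer  (4B, 4-aligned); 4..5  channels  (1B, 1-aligned); 5..6  -- padding (1B); 6..8  pitch  (2B, 2-aligned); 8..9  stride  (1B, 1-aligned); 9..12  -- tail padding (3B); sizeof = 12, alignof = 4
0..8  dst  (8B, 8-aligned)
8..16  magic  (8B, 8-aligned)
16..20  seq  (4B, 4-aligned)
20..22  window  (2B, 2-aligned)
22..24  -- padding (2B)
24..96  port  (72B, 8-aligned)
96..108  ack  (12B, 4-aligned)
108..112  -- tail padding (4B)
sizeof = 112, alignof = 8
— Header2 —
0..2  window  (2B, 2-aligned)
2..8  -- padding (6B)
8..80  port  (72B, 8-aligned)
80..84  seq  (4B, 4-aligned)
84..88  -- padding (4B)
88..96  magic  (8B, 8-aligned)
96..104  dst  (8B, 8-aligned)
104..116  ack  (12B, 4-aligned)
116..120  -- tail padding (4B)
sizeof = 120, alignof = 8
112 − 120 = -8

-8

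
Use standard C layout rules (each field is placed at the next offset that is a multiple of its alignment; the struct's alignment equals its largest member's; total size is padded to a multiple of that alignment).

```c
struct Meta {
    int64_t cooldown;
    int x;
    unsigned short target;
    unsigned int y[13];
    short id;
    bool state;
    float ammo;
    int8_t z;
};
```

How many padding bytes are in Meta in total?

6

0..8  cooldown  (8B, 8-aligned)
8..12  x  (4B, 4-aligned)
12..14  target  (2B, 2-aligned)
14..16  -- padding (2B)
16..68  y  (52B, 4-aligned)
68..70  id  (2B, 2-aligned)
70..71  state  (1B, 1-aligned)
71..72  -- padding (1B)
72..76  ammo  (4B, 4-aligned)
76..77  z  (1B, 1-aligned)
77..80  -- tail padding (3B)
sizeof = 80, alignof = 8
data bytes 74, size 80 → padding 6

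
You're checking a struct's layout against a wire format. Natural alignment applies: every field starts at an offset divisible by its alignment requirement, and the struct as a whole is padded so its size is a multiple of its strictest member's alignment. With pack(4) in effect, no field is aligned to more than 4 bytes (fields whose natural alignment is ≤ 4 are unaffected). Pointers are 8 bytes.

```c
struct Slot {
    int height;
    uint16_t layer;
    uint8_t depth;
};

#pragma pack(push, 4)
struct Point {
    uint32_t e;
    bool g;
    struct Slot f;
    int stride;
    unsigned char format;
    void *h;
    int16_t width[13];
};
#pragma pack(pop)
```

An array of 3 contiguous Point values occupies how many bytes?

Slot: @0: height [4B, align 4] → 4; @4: layer [2B, align 2] → 6; @6: depth [1B, align 1] → 7; +1 tail pad (align 4); size 8, align 4
@0: e [4B, align 4] → 4
@4: g [1B, align 1] → 5
+3 pad (align 4)
@8: f [8B, align 4] → 16
@16: stride [4B, align 4] → 20
@20: format [1B, align 1] → 21
+3 pad (align 4)
@24: h [8B, align 4] → 32
@32: width [26B, align 2] → 58
+2 tail pad (align 4)
size 60, align 4
array of 3: 3 × 60 = 180

180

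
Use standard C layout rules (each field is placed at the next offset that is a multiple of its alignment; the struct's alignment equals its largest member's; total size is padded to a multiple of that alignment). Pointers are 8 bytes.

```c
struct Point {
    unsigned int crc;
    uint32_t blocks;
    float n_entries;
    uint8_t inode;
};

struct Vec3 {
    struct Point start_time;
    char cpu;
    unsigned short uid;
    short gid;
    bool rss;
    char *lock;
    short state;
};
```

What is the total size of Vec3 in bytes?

Point: @0: crc [4B, align 4] → 4; @4: blocks [4B, align 4] → 8; @8: n_entries [4B, align 4] → 12; @12: inode [1B, align 1] → 13; +3 tail pad (align 4); size 16, align 4
@0: start_time [16B, align 4] → 16
@16: cpu [1B, align 1] → 17
+1 pad (align 2)
@18: uid [2B, align 2] → 20
@20: gid [2B, align 2] → 22
@22: rss [1B, align 1] → 23
+1 pad (align 8)
@24: lock [8B, align 8] → 32
@32: state [2B, align 2] → 34
+6 tail pad (align 8)
size 40, align 8

40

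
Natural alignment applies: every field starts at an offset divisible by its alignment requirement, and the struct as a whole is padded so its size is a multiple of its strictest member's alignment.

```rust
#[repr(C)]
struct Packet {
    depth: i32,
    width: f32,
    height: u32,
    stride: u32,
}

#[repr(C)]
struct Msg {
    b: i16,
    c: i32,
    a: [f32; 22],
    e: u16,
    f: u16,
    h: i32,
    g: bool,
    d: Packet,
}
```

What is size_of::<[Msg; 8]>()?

Packet: @0: depth [4B, align 4] → 4; @4: width [4B, align 4] → 8; @8: height [4B, align 4] → 12; @12: stride [4B, align 4] → 16; size 16, align 4
@0: b [2B, align 2] → 2
+2 pad (align 4)
@4: c [4B, align 4] → 8
@8: a [88B, align 4] → 96
@96: e [2B, align 2] → 98
@98: f [2B, align 2] → 100
@100: h [4B, align 4] → 104
@104: g [1B, align 1] → 105
+3 pad (align 4)
@108: d [16B, align 4] → 124
size 124, align 4
array of 8: 8 × 124 = 992

992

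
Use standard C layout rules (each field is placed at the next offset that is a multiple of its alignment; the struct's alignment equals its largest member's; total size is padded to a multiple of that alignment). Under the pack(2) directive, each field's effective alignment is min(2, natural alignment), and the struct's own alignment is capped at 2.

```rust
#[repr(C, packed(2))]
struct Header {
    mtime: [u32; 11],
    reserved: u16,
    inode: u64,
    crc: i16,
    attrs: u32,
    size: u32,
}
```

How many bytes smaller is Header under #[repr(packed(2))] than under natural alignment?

natural layout:
  0..44  mtime  (44B, 4-aligned)
  44..46  reserved  (2B, 2-aligned)
  46..48  -- padding (2B)
  48..56  inode  (8B, 8-aligned)
  56..58  crc  (2B, 2-aligned)
  58..60  -- padding (2B)
  60..64  attrs  (4B, 4-aligned)
  64..68  size  (4B, 4-aligned)
  68..72  -- tail padding (4B)
  sizeof = 72, alignof = 8
packed(2) layout:
  0..44  mtime  (44B, 2-aligned)
  44..46  reserved  (2B, 2-aligned)
  46..54  inode  (8B, 2-aligned)
  54..56  crc  (2B, 2-aligned)
  56..60  attrs  (4B, 2-aligned)
  60..64  size  (4B, 2-aligned)
  sizeof = 64, alignof = 2
72 − 64 = 8

8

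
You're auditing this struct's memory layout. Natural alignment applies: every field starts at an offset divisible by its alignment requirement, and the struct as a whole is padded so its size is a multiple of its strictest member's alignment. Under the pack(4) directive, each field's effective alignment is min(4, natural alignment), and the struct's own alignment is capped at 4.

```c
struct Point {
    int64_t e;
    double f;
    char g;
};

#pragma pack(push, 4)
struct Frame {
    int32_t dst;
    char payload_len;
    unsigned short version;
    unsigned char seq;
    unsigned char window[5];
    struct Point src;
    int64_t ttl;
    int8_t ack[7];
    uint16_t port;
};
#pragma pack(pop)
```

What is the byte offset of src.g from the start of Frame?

32

Point: e at 0 (size 8, align 8) → ends 8; f at 8 (size 8, align 8) → ends 16; g at 16 (size 1, align 1) → ends 17; tail pad 7 to reach multiple of 8; total 24 bytes, alignment 8
dst at 0 (size 4, align 4) → ends 4
payload_len at 4 (size 1, align 1) → ends 5
pad 1 to align 2 for version
version at 6 (size 2, align 2) → ends 8
seq at 8 (size 1, align 1) → ends 9
window at 9 (size 5, align 1) → ends 14
pad 2 to align 4 for src
src at 16 (size 24, align 4) → ends 40
within Point: g at 16
16 + 16 = 32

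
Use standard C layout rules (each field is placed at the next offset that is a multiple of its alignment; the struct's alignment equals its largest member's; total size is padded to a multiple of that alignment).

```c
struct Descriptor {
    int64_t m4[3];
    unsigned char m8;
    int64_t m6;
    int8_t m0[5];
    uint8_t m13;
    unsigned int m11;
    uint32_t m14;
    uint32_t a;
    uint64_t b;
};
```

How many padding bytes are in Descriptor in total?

@0: m4 [24B, align 8] → 24
@24: m8 [1B, align 1] → 25
+7 pad (align 8)
@32: m6 [8B, align 8] → 40
@40: m0 [5B, align 1] → 45
@45: m13 [1B, align 1] → 46
+2 pad (align 4)
@48: m11 [4B, align 4] → 52
@52: m14 [4B, align 4] → 56
@56: a [4B, align 4] → 60
+4 pad (align 8)
@64: b [8B, align 8] → 72
size 72, align 8
data bytes 59, size 72 → padding 13

13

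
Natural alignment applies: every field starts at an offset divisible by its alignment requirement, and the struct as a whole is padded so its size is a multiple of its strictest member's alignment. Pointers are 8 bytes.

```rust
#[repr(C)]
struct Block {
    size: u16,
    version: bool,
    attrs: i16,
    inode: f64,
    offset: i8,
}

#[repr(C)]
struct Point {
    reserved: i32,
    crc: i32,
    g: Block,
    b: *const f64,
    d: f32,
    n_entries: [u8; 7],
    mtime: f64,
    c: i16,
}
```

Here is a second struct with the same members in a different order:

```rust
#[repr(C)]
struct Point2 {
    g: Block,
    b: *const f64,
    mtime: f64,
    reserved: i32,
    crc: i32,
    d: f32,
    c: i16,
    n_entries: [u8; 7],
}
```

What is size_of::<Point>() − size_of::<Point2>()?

Block: 0..2  size  (2B, 2-aligned); 2..3  version  (1B, 1-aligned); 3..4  -- padding (1B); 4..6  attrs  (2B, 2-aligned); 6..8  -- padding (2B); 8..16  inode  (8B, 8-aligned); 16..17  offset  (1B, 1-aligned); 17..24  -- tail padding (7B); sizeof = 24, alignof = 8
0..4  reserved  (4B, 4-aligned)
4..8  crc  (4B, 4-aligned)
8..32  g  (24B, 8-aligned)
32..40  b  (8B, 8-aligned)
40..44  d  (4B, 4-aligned)
44..51  n_entries  (7B, 1-aligned)
51..56  -- padding (5B)
56..64  mtime  (8B, 8-aligned)
64..66  c  (2B, 2-aligned)
66..72  -- tail padding (6B)
sizeof = 72, alignof = 8
— Point2 —
0..24  g  (24B, 8-aligned)
24..32  b  (8B, 8-aligned)
32..40  mtime  (8B, 8-aligned)
40..44  reserved  (4B, 4-aligned)
44..48  crc  (4B, 4-aligned)
48..52  d  (4B, 4-aligned)
52..54  c  (2B, 2-aligned)
54..61  n_entries  (7B, 1-aligned)
61..64  -- tail padding (3B)
sizeof = 64, alignof = 8
72 − 64 = 8

8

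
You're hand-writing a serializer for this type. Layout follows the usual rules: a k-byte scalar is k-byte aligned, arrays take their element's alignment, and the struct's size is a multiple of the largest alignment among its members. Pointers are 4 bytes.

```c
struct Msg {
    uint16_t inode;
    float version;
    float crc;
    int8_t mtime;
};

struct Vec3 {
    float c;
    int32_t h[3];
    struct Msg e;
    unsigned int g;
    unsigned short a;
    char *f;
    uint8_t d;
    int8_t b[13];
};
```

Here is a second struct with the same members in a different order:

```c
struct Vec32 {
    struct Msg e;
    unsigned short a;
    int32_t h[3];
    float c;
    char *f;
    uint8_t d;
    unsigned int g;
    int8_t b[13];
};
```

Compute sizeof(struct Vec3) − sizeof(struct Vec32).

Msg: 0..2  inode  (2B, 2-aligned); 2..4  -- padding (2B); 4..8  version  (4B, 4-aligned); 8..12  crc  (4B, 4-aligned); 12..13  mtime  (1B, 1-aligned); 13..16  -- tail padding (3B); sizeof = 16, alignof = 4
0..4  c  (4B, 4-aligned)
4..16  h  (12B, 4-aligned)
16..32  e  (16B, 4-aligned)
32..36  g  (4B, 4-aligned)
36..38  a  (2B, 2-aligned)
38..40  -- padding (2B)
40..44  f  (4B, 4-aligned)
44..45  d  (1B, 1-aligned)
45..58  b  (13B, 1-aligned)
58..60  -- tail padding (2B)
sizeof = 60, alignof = 4
— Vec32 —
0..16  e  (16B, 4-aligned)
16..18  a  (2B, 2-aligned)
18..20  -- padding (2B)
20..32  h  (12B, 4-aligned)
32..36  c  (4B, 4-aligned)
36..40  f  (4B, 4-aligned)
40..41  d  (1B, 1-aligned)
41..44  -- padding (3B)
44..48  g  (4B, 4-aligned)
48..61  b  (13B, 1-aligned)
61..64  -- tail padding (3B)
sizeof = 64, alignof = 4
60 − 64 = -4

-4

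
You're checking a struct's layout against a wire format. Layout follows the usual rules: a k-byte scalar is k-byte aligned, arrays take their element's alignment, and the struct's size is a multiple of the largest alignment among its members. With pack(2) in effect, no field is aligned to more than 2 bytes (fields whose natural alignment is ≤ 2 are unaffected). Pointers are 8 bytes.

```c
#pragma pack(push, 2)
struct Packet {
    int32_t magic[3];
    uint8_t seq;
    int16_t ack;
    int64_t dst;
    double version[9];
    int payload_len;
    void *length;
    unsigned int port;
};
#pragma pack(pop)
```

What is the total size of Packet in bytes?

0..12  magic  (12B, 2-aligned)
12..13  seq  (1B, 1-aligned)
13..14  -- padding (1B)
14..16  ack  (2B, 2-aligned)
16..24  dst  (8B, 2-aligned)
24..96  version  (72B, 2-aligned)
96..100  payload_len  (4B, 2-aligned)
100..108  length  (8B, 2-aligned)
108..112  port  (4B, 2-aligned)
sizeof = 112, alignof = 2

112 bytes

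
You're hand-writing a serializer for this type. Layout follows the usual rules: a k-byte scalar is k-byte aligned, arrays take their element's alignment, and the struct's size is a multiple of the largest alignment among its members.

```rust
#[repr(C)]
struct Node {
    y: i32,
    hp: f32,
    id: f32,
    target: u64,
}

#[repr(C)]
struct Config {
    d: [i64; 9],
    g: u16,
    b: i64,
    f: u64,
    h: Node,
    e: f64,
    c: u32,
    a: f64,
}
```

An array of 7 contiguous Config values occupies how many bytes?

Node: y at 0 (size 4, align 4) → ends 4; hp at 4 (size 4, align 4) → ends 8; id at 8 (size 4, align 4) → ends 12; pad 4 to align 8 for target; target at 16 (size 8, align 8) → ends 24; total 24 bytes, alignment 8
d at 0 (size 72, align 8) → ends 72
g at 72 (size 2, align 2) → ends 74
pad 6 to align 8 for b
b at 80 (size 8, align 8) → ends 88
f at 88 (size 8, align 8) → ends 96
h at 96 (size 24, align 8) → ends 120
e at 120 (size 8, align 8) → ends 128
c at 128 (size 4, align 4) → ends 132
pad 4 to align 8 for a
a at 136 (size 8, align 8) → ends 144
total 144 bytes, alignment 8
array of 7: 7 × 144 = 1008

1008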